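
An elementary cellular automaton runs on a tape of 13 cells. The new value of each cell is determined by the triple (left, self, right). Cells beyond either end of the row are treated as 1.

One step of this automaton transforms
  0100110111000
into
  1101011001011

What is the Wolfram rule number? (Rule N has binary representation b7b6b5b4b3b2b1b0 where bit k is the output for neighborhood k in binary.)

position 8: 111 → 0  (bit 7 = 0)
position 5: 110 → 1  (bit 6 = 1)
position 0: 101 → 1  (bit 5 = 1)
position 2: 100 → 0  (bit 4 = 0)
position 4: 011 → 0  (bit 3 = 0)
position 1: 010 → 1  (bit 2 = 1)
position 3: 001 → 1  (bit 1 = 1)
position 11: 000 → 1  (bit 0 = 1)
bits b7..b0 = 01100111 = 103

103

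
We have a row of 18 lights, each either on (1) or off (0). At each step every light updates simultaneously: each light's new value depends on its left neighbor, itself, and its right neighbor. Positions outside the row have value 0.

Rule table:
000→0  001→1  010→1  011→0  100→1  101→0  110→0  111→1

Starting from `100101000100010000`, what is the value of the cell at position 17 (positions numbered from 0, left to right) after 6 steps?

0

111101101110111000
011000000100010100
100100001110110110
111110010100000001
011101110110000011
101000100001000100
position 17 holds 0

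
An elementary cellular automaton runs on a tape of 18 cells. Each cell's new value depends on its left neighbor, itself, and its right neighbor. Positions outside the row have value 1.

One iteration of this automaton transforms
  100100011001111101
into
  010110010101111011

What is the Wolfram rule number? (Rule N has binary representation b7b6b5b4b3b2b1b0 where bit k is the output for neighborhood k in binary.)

position 12: 111 → 1  (bit 7 = 1)
position 0: 110 → 0  (bit 6 = 0)
position 16: 101 → 1  (bit 5 = 1)
position 1: 100 → 1  (bit 4 = 1)
position 7: 011 → 1  (bit 3 = 1)
position 3: 010 → 1  (bit 2 = 1)
position 2: 001 → 0  (bit 1 = 0)
position 5: 000 → 0  (bit 0 = 0)
bits b7..b0 = 10111100 = 188

188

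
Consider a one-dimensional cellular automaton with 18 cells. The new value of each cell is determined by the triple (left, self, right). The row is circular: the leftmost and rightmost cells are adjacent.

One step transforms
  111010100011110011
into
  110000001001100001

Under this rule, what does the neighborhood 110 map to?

0

At position 2 the neighborhood is 110; the next row has 0 there.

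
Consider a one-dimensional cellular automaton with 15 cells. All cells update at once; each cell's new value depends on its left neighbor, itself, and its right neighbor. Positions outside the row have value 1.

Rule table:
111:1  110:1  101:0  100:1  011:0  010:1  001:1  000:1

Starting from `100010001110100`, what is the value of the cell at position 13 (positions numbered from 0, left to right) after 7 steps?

1

111111110110111
111111110010011
111111111111101
111111111111100
111111111111111
111111111111111  (fixed point — unchanged through step 7)
position 13 holds 1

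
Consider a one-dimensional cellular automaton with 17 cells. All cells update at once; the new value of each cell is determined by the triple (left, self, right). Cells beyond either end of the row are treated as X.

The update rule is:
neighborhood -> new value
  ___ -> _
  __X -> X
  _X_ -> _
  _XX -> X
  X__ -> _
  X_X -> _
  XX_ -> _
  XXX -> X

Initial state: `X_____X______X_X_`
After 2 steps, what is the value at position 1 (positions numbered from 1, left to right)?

_

step 1: _____X______X____
step 2: ____X______X____X
position 1 holds _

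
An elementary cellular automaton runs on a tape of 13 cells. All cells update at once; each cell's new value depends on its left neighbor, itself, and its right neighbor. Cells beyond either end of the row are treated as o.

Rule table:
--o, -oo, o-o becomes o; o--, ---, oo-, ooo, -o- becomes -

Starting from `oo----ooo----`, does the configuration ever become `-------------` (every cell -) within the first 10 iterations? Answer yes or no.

-----oo-----o
----oo-----oo
---oo-----oo-
--oo-----oo-o
-oo-----oo-oo
oo-----oo-oo-
------oo-oo-o
-----oo-oo-oo
----oo-oo-oo-
---oo-oo-oo-o
iteration 10 is ---oo-oo-oo-o, still not uniform -

no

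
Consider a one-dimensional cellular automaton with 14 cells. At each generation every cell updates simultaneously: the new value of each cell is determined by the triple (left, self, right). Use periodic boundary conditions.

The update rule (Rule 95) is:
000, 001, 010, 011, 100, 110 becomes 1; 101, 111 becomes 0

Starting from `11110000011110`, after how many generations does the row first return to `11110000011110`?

generation 1: 10011111110010
generation 2: 11110000011110

2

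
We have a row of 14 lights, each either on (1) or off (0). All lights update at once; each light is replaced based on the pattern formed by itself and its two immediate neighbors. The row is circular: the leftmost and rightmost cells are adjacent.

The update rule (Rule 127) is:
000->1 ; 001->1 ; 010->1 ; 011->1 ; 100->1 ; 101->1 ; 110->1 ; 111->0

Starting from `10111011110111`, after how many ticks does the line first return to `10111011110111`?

2

tick 1: 11101110011100
tick 2: 10111011110111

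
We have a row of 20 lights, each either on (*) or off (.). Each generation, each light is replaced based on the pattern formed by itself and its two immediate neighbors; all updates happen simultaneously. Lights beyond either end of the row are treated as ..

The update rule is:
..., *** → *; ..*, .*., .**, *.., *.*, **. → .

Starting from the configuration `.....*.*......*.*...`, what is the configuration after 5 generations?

.***..*..****..*****

****.....****.....**
.**..***..**..***...
......*........*..**
*****...******......
.***..*..****..*****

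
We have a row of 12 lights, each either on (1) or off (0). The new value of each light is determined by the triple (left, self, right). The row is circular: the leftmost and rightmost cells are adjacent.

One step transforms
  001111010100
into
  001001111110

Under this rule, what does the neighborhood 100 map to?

At position 10 the neighborhood is 100; the next row has 1 there.

1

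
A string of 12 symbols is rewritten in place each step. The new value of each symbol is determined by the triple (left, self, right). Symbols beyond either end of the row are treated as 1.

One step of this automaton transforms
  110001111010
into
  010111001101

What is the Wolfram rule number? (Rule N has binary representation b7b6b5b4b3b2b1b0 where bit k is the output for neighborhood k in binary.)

107

position 0: 111 → 0  (bit 7 = 0)
position 1: 110 → 1  (bit 6 = 1)
position 9: 101 → 1  (bit 5 = 1)
position 2: 100 → 0  (bit 4 = 0)
position 5: 011 → 1  (bit 3 = 1)
position 10: 010 → 0  (bit 2 = 0)
position 4: 001 → 1  (bit 1 = 1)
position 3: 000 → 1  (bit 0 = 1)
bits b7..b0 = 01101011 = 107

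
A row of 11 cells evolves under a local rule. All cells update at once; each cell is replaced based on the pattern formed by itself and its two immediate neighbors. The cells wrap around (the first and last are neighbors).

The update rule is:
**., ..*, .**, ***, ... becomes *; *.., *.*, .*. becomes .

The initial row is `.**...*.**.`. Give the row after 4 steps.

***.**..**.
***.**.***.
***.**.***.  (fixed point — unchanged through step 4)

***.**.***.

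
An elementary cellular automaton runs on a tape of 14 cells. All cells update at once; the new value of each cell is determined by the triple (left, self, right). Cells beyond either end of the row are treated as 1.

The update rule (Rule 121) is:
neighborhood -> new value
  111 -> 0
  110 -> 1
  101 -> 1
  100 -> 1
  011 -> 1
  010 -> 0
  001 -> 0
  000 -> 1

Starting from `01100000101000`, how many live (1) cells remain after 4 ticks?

11111110010110
00000011001111
11111011101000
00001110110110
count of 1: 7

7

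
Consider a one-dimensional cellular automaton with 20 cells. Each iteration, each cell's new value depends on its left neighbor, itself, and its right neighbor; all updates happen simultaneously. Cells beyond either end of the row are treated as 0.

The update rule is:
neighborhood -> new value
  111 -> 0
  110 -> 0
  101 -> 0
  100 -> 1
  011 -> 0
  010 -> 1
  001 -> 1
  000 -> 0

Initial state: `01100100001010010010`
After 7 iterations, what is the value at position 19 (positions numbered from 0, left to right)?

0

10011110011011111111
11100001100000000000
00010010010000000000
00111111111000000000
01000000000100000000
11100000001110000000
00010000010001000000
position 19 holds 0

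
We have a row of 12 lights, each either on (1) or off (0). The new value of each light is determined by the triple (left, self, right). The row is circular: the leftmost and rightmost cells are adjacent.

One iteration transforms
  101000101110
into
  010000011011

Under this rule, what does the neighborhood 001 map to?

0

At position 5 the neighborhood is 001; the next row has 0 there.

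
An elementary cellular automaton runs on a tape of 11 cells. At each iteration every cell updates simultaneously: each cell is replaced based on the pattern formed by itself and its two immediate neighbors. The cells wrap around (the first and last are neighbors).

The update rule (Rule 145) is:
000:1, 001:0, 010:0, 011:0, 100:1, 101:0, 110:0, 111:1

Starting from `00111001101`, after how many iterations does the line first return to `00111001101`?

3

10010100000
01000011110
00111001101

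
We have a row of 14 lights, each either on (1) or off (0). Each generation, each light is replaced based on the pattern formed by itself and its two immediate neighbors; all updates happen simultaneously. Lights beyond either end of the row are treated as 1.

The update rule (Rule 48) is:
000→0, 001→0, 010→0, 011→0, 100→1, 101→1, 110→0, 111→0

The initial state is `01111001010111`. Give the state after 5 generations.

10101000010010

10000100101000
01000010010100
10100001001010
01010000100101
10101000010010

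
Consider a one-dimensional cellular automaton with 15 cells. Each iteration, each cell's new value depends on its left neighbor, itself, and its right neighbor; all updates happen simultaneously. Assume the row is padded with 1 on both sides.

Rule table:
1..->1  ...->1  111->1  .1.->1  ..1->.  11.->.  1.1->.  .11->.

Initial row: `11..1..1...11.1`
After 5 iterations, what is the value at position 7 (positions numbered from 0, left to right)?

1.1.11.111.....
..1.....1.1111.
1.11111.1..11..
...111..11...1.
11..1.1...11.1.
position 7 holds .

.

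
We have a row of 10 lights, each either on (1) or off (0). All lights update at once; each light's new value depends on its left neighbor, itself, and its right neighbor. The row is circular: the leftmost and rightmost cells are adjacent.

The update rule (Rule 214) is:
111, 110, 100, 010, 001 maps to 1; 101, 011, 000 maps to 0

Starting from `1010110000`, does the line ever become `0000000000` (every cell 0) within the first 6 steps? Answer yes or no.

1010011001
1011101110
1001100110
1110111010
0110011010
1011101011
step 6 is 1011101011, still not uniform 0

no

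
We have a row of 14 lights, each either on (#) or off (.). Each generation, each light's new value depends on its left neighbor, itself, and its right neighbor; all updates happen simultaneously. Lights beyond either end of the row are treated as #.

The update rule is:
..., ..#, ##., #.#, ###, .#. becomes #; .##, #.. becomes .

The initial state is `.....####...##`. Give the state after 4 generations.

.####.###.##.#
#.####.###.##.
##.####.###.##
###.####.###.#

###.####.###.#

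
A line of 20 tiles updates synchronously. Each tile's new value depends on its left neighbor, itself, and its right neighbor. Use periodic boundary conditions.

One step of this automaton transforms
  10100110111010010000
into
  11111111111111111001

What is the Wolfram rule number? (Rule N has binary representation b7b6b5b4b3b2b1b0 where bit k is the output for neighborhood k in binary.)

254

position 9: 111 → 1  (bit 7 = 1)
position 6: 110 → 1  (bit 6 = 1)
position 1: 101 → 1  (bit 5 = 1)
position 3: 100 → 1  (bit 4 = 1)
position 5: 011 → 1  (bit 3 = 1)
position 0: 010 → 1  (bit 2 = 1)
position 4: 001 → 1  (bit 1 = 1)
position 17: 000 → 0  (bit 0 = 0)
bits b7..b0 = 11111110 = 254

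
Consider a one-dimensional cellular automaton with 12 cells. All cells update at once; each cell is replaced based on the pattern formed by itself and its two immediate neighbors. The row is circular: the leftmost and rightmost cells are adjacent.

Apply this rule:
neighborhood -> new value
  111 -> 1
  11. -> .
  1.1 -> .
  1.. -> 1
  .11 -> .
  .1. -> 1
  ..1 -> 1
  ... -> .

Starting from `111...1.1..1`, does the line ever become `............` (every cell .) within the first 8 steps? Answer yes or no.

no

11.1.11.111.
...1.....1..
..111...111.
.1.1.1.1.1.1
.1.1.1.1.1.1  (fixed point — unchanged through step 8)
step 8 is .1.1.1.1.1.1, still not uniform .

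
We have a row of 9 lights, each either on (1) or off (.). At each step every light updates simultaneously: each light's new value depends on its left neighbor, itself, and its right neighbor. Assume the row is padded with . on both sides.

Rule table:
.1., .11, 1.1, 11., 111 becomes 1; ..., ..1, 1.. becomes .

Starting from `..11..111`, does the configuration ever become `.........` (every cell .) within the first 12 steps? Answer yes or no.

step 1: ..11..111  (fixed point — unchanged through step 12)
step 12 is ..11..111, still not uniform .

no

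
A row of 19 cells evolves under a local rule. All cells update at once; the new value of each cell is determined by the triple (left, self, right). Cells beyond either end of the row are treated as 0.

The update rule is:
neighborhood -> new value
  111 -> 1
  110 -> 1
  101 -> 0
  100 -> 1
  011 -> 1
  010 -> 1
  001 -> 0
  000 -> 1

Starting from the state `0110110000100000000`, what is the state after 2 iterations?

iteration 1: 0110111110111111111
iteration 2: 0110111110111111111

0110111110111111111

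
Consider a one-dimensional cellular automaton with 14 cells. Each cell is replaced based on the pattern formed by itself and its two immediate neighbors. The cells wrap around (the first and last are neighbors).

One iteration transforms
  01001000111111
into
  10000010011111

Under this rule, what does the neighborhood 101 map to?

1

At position 0 the neighborhood is 101; the next row has 1 there.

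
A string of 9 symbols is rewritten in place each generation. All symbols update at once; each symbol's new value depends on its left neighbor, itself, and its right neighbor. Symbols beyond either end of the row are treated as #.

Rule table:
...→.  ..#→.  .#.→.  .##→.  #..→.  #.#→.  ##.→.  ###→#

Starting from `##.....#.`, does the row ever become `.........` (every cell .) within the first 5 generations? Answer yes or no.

yes

#........
.........
all cells are . at generation 2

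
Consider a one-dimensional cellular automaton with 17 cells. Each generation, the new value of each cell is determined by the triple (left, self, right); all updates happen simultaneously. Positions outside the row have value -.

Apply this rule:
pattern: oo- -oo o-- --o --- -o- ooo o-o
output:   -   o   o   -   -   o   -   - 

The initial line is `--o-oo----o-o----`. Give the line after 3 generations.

--o-o-o---o-oo---
--o-o-oo--o-o-o--
--o-o-o-o-o-o-oo-

--o-o-o-o-o-o-oo-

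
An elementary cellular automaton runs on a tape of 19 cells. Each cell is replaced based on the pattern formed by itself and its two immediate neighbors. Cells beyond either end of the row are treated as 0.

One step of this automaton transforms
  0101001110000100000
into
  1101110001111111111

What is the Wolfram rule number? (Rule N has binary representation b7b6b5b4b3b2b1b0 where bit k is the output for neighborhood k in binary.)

position 7: 111 → 0  (bit 7 = 0)
position 8: 110 → 0  (bit 6 = 0)
position 2: 101 → 0  (bit 5 = 0)
position 4: 100 → 1  (bit 4 = 1)
position 6: 011 → 0  (bit 3 = 0)
position 1: 010 → 1  (bit 2 = 1)
position 0: 001 → 1  (bit 1 = 1)
position 10: 000 → 1  (bit 0 = 1)
bits b7..b0 = 00010111 = 23

23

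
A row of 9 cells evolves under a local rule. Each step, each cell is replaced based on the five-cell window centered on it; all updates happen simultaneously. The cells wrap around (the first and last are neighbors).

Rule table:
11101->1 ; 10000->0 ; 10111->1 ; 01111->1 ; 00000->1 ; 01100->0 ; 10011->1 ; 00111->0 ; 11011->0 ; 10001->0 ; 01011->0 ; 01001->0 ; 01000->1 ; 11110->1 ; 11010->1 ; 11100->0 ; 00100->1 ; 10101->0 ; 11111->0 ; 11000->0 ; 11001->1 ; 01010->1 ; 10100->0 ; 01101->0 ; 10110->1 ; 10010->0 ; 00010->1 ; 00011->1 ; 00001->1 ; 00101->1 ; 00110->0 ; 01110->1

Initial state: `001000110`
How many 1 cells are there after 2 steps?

step 1: 011101000
step 2: 101110101
count of 1: 6

6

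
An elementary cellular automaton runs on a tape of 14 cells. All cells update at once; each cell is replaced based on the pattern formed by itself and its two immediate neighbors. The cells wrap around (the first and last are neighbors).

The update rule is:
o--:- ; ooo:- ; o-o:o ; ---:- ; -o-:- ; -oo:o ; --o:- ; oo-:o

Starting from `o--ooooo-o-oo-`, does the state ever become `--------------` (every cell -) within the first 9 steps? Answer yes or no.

yes

step 1: ---o---oo-oooo
step 2: -------oooo--o
step 3: -------o--o---
step 4: --------------
all cells are - at step 4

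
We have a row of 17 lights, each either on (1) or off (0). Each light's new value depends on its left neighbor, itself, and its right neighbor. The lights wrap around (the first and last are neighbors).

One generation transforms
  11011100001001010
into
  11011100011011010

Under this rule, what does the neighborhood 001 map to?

At position 9 the neighborhood is 001; the next row has 1 there.

1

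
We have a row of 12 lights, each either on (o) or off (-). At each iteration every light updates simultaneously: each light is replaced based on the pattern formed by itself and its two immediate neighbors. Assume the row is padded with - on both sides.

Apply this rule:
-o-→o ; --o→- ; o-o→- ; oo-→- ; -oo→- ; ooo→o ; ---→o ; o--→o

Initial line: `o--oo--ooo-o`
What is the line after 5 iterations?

iteration 1: oo---o--o--o
iteration 2: --oo-oo-oo-o
iteration 3: o----------o
iteration 4: oooooooooo-o
iteration 5: -oooooooo--o

-oooooooo--o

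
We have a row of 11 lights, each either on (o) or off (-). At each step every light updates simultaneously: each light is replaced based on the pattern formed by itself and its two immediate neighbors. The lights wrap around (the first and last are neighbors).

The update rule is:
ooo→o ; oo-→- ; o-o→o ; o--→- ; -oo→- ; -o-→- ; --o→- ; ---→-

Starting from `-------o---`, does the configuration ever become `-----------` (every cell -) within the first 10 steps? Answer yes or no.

yes

step 1: -----------
all cells are - at step 1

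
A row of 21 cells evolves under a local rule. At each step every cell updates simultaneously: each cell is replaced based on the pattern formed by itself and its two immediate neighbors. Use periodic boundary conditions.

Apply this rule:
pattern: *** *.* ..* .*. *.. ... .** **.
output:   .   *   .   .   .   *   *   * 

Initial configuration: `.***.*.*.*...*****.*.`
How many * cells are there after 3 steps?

9

.*.**.*.*..*.*...**..
..****.*....*..*.**.*
..*..**..**.....****.
count of *: 9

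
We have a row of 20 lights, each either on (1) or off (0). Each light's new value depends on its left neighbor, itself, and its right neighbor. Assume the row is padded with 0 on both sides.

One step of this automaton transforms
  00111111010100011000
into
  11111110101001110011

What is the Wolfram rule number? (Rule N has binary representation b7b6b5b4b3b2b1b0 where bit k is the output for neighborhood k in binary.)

position 3: 111 → 1  (bit 7 = 1)
position 7: 110 → 0  (bit 6 = 0)
position 8: 101 → 1  (bit 5 = 1)
position 12: 100 → 0  (bit 4 = 0)
position 2: 011 → 1  (bit 3 = 1)
position 9: 010 → 0  (bit 2 = 0)
position 1: 001 → 1  (bit 1 = 1)
position 0: 000 → 1  (bit 0 = 1)
bits b7..b0 = 10101011 = 171

171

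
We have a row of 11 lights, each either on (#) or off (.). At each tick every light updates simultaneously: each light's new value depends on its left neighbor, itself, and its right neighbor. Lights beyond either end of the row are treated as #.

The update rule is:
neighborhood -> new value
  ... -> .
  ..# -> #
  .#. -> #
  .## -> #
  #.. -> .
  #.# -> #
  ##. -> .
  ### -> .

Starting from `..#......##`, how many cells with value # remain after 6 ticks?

6

tick 1: .##.....##.
tick 2: ##.....##.#
tick 3: ......##.##
tick 4: .....##.##.
tick 5: ....##.##.#
tick 6: ...##.##.##
count of #: 6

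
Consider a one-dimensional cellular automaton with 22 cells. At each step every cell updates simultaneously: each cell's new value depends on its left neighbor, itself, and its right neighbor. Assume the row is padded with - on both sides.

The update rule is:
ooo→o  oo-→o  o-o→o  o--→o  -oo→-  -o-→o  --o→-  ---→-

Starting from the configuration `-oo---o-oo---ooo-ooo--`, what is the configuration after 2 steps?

---oo--oo-oo---ooo-ooo

step 1: --oo--oo-oo---ooo-ooo-
step 2: ---oo--oo-oo---ooo-ooo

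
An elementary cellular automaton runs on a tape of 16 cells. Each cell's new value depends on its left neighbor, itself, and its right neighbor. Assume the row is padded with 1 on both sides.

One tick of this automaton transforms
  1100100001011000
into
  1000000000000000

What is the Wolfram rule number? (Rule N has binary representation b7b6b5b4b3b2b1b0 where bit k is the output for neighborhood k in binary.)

128

position 0: 111 → 1  (bit 7 = 1)
position 1: 110 → 0  (bit 6 = 0)
position 10: 101 → 0  (bit 5 = 0)
position 2: 100 → 0  (bit 4 = 0)
position 11: 011 → 0  (bit 3 = 0)
position 4: 010 → 0  (bit 2 = 0)
position 3: 001 → 0  (bit 1 = 0)
position 6: 000 → 0  (bit 0 = 0)
bits b7..b0 = 10000000 = 128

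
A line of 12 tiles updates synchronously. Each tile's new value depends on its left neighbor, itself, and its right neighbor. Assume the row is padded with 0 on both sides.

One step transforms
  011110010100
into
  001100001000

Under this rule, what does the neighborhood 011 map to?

At position 1 the neighborhood is 011; the next row has 0 there.

0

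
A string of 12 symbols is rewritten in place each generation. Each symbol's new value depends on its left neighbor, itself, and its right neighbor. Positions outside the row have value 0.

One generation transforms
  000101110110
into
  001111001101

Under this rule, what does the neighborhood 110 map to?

At position 7 the neighborhood is 110; the next row has 0 there.

0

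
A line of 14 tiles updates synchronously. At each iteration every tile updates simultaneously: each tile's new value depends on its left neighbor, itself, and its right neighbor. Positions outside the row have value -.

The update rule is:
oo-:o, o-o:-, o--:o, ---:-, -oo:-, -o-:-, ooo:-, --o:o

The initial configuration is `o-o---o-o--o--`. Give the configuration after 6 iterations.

---o-o---oo-o-
--o---o-o-o--o
-o-o-o-----oo-
o-----o---o-oo
-o---o-o-o---o
o-o-o-----o-o-

o-o-o-----o-o-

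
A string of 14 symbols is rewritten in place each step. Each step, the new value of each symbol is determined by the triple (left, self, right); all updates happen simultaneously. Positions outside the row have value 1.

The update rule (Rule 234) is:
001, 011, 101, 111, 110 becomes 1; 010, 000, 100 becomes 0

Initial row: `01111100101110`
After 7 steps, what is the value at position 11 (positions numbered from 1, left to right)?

1

11111101011111
11111110111111
11111111111111
11111111111111  (fixed point — unchanged through step 7)
position 11 holds 1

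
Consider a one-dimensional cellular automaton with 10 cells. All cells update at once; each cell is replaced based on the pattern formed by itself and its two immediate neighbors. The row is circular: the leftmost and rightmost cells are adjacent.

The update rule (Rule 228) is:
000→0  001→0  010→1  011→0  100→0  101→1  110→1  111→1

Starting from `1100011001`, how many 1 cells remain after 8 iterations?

2

1100001000
0100001000
0100001000  (fixed point — unchanged through iteration 8)
count of 1: 2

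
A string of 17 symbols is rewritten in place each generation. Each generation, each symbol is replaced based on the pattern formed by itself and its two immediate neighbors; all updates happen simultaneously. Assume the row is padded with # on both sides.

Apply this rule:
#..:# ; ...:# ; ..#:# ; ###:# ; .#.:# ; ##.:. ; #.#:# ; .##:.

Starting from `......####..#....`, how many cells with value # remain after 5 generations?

13

generation 1: ######.##.#######
generation 2: #####.#..#.######
generation 3: ####.######.#####
generation 4: ###.#.####.#.####
generation 5: ##.###.##.###.###
count of #: 13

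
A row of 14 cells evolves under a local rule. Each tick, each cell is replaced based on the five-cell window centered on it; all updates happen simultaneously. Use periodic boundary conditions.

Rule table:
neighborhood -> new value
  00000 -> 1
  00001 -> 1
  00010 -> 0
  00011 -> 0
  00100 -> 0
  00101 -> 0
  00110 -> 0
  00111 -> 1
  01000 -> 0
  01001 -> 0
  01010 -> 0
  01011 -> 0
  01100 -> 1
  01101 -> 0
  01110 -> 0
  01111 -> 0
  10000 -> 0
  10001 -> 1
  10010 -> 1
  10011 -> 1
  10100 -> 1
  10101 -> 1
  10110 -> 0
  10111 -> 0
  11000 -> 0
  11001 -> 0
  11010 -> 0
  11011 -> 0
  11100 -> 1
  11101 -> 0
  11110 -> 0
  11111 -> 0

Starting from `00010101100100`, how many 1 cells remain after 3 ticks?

11000100101000
01010001001010
10010100010010
count of 1: 5

5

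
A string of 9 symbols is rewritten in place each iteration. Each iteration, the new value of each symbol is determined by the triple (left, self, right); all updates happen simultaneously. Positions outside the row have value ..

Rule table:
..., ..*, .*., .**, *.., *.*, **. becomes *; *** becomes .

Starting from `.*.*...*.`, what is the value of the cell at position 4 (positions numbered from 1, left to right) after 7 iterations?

*********
*.......*
*********  (repeats iteration 1; period 2)
iteration 7: *********
position 4 holds *

*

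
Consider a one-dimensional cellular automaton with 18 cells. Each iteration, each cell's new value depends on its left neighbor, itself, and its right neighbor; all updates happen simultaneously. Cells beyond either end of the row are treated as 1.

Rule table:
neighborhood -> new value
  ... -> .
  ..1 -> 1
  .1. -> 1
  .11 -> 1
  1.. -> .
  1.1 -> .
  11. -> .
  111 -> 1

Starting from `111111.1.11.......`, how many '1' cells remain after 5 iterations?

10

11111..1.1.......1
1111..11.1......11
111..11..1.....111
11..11..11....1111
1..11..11....11111
count of 1: 10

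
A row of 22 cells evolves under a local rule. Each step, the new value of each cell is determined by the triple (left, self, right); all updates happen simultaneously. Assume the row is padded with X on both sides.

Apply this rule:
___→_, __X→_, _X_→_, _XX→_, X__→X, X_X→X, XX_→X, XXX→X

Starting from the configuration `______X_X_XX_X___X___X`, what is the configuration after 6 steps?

XXXXXX______X_X_XX_X__

step 1: X______X_X_XX_X___X___
step 2: XX______X_X_XX_X___X__
step 3: XXX______X_X_XX_X___X_
step 4: XXXX______X_X_XX_X___X
step 5: XXXXX______X_X_XX_X___
step 6: XXXXXX______X_X_XX_X__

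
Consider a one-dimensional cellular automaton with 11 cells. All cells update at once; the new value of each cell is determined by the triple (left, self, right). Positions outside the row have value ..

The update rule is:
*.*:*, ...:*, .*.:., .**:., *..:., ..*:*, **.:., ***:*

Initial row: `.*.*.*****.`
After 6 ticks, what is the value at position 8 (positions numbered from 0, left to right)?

.

tick 1: *.*.*.***..
tick 2: .*.*.*.*..*
tick 3: *.*.*.*..*.
tick 4: .*.*.*..*..
tick 5: *.*.*..*..*
tick 6: .*.*..*..*.
position 8 holds .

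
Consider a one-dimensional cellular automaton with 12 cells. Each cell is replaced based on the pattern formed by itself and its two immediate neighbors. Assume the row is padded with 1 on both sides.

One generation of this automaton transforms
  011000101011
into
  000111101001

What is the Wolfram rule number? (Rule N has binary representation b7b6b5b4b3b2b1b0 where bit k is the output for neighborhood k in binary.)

151

position 11: 111 → 1  (bit 7 = 1)
position 2: 110 → 0  (bit 6 = 0)
position 0: 101 → 0  (bit 5 = 0)
position 3: 100 → 1  (bit 4 = 1)
position 1: 011 → 0  (bit 3 = 0)
position 6: 010 → 1  (bit 2 = 1)
position 5: 001 → 1  (bit 1 = 1)
position 4: 000 → 1  (bit 0 = 1)
bits b7..b0 = 10010111 = 151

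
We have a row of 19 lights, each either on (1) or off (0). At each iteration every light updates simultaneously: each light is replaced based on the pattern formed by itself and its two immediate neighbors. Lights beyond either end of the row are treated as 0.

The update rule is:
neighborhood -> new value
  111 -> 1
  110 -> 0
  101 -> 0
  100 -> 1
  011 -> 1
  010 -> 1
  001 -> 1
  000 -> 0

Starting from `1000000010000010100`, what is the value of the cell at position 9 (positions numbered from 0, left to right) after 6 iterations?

iteration 1: 1100000111000110110
iteration 2: 1010001110101100101
iteration 3: 1011011100101011101
iteration 4: 1010011011101011001
iteration 5: 1011110011001010111
iteration 6: 1011101110111010110
position 9 holds 0

0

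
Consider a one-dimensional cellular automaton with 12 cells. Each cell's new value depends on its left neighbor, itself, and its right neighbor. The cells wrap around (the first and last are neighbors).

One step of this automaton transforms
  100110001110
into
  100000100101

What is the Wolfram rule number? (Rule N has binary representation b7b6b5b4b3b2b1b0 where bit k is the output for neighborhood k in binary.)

position 9: 111 → 1  (bit 7 = 1)
position 4: 110 → 0  (bit 6 = 0)
position 11: 101 → 1  (bit 5 = 1)
position 1: 100 → 0  (bit 4 = 0)
position 3: 011 → 0  (bit 3 = 0)
position 0: 010 → 1  (bit 2 = 1)
position 2: 001 → 0  (bit 1 = 0)
position 6: 000 → 1  (bit 0 = 1)
bits b7..b0 = 10100101 = 165

165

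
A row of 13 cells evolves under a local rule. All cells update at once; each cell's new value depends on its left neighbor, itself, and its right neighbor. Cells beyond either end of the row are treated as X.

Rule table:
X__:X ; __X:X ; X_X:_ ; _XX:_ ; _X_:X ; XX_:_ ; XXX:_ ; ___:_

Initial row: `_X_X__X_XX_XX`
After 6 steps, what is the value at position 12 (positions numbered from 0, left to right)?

step 1: _X_XXXX______
step 2: _X_____X____X
step 3: _XX___XXX__X_
step 4: ___X_X___XXX_
step 5: X_XX_XX_X____
step 6: ________XX__X
position 12 holds X

X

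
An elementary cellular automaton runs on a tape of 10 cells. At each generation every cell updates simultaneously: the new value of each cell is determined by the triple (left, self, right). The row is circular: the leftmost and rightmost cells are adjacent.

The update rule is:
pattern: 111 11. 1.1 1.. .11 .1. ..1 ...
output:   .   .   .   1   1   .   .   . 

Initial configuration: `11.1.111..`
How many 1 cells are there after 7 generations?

1....1..1.
.1....1...
..1....1..
...1....1.
....1....1
1....1....
.1....1...
count of 1: 2

2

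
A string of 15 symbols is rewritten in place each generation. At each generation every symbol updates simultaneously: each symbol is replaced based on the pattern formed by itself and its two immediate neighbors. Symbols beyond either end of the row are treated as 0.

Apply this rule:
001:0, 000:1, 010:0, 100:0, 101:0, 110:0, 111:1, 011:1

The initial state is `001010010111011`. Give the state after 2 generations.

100000000110010
001111110100000

001111110100000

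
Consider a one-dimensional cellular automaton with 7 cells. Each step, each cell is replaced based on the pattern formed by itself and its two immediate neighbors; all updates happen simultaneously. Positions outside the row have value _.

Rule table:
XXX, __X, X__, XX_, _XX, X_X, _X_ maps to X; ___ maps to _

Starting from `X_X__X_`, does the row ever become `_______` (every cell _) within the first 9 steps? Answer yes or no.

no

XXXXXXX
XXXXXXX  (fixed point — unchanged through step 9)
step 9 is XXXXXXX, still not uniform _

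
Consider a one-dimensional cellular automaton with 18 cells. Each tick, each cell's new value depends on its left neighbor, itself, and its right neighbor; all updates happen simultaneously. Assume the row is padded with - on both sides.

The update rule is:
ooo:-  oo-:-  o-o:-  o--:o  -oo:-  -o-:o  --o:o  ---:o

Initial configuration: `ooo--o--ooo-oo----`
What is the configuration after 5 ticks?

---ooooo------oooo

---ooooo------oooo
ooo-----oooooo----
---ooooo------oooo  (repeats tick 1; period 2)
tick 5: ---ooooo------oooo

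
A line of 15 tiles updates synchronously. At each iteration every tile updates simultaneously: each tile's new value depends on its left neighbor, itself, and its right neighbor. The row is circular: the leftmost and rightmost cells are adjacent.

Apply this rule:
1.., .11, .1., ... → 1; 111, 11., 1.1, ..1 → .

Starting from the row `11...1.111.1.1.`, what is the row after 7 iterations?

1.11.1.1...1.1.

1.11.1.1...1.1.
1.1..1.111.1.1.
1.11.1.1...1.1.  (repeats iteration 1; period 2)
iteration 7: 1.11.1.1...1.1.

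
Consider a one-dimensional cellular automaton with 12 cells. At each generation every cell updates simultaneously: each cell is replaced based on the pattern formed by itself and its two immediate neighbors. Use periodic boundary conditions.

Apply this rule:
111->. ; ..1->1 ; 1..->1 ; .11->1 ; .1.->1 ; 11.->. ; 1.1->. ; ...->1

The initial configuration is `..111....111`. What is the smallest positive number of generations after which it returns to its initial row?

generation 1: 111..11111..
generation 2: 1..111....11
generation 3: .111..11111.
generation 4: 11..111....1
generation 5: ..111..11111
generation 6: 111..111....
generation 7: 1..111..1111
generation 8: .111..111...
generation 9: 11..111..111
generation 10: ..111..111..
generation 11: 111..111..11
generation 12: ...111..111.
generation 13: 1111..111..1
generation 14: ....111..111
generation 15: 11111..111..
generation 16: 1....111..11
generation 17: .11111..111.
generation 18: 11....111..1
generation 19: ..11111..111
generation 20: 111....111..
generation 21: 1..11111..11
generation 22: .111....111.
generation 23: 11..11111..1
generation 24: ..111....111

24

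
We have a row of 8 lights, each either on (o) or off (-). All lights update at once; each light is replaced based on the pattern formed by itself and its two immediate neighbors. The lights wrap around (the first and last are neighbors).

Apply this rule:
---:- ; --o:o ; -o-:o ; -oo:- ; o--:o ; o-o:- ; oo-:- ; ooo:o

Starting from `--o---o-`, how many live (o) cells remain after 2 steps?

step 1: -ooo-ooo
step 2: --o---o-
count of o: 2

2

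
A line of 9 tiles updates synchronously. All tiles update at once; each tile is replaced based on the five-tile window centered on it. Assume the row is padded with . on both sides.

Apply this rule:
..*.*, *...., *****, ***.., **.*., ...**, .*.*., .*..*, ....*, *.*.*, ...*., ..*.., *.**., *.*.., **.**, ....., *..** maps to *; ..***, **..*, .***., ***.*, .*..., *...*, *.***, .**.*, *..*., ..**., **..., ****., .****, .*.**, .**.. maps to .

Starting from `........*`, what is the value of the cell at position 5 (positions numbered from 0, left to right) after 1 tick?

*

tick 1: *********
position 5 holds *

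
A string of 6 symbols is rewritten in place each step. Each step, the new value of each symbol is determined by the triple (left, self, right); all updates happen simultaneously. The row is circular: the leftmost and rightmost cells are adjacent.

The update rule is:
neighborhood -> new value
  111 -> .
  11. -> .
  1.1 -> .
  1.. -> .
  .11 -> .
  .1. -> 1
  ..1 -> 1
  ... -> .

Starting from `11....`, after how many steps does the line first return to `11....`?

.....1
....11
...1..
..11..
.1....
11....

6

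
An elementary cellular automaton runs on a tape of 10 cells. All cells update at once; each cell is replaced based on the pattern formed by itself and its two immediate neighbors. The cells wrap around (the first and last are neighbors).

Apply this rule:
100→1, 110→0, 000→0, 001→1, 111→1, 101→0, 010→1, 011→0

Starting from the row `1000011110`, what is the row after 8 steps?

step 1: 1100101100
step 2: 0011100011
step 3: 1101010100
step 4: 0001010111
step 5: 1011010010
step 6: 1000011110  (repeats step 0; period 6)
step 8: 0011100011

0011100011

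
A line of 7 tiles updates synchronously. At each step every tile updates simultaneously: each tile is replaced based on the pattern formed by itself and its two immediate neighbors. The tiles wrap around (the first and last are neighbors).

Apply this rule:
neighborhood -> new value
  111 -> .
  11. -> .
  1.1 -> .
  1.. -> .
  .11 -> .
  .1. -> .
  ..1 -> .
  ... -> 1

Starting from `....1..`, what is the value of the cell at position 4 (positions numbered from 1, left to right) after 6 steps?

111...1
....1..  (repeats step 0; period 2)
step 6: ....1..
position 4 holds .

.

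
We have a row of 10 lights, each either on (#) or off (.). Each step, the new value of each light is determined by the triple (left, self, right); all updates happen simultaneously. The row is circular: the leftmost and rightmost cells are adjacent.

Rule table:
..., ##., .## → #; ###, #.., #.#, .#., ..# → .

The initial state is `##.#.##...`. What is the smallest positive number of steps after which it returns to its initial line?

##...##.#.
##.#.##...

2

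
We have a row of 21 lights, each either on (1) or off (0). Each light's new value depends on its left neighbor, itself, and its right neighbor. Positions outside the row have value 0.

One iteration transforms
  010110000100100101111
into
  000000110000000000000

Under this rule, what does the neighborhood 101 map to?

At position 2 the neighborhood is 101; the next row has 0 there.

0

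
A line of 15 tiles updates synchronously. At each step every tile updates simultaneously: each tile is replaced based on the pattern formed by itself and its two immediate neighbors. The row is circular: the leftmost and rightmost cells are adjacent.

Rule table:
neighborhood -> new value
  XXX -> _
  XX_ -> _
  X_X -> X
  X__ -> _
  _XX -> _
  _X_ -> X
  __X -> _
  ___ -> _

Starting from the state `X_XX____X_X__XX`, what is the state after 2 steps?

_X_____________

_X______XXX____
_X_____________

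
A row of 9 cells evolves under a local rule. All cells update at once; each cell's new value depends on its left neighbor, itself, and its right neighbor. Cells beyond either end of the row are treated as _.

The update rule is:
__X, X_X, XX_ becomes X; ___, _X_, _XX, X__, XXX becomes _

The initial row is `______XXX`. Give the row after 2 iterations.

iteration 1: _____X__X
iteration 2: ____X__X_

____X__X_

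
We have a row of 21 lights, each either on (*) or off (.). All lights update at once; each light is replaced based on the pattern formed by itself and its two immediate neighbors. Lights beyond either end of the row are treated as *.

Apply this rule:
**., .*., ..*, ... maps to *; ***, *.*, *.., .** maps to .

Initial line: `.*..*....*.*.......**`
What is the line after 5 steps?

.*.**.****.*.******..

.*.**.****.*.******..
.*..*....*.*......*.*
.*.**.****.*.******..  (repeats step 1; period 2)
step 5: .*.**.****.*.******..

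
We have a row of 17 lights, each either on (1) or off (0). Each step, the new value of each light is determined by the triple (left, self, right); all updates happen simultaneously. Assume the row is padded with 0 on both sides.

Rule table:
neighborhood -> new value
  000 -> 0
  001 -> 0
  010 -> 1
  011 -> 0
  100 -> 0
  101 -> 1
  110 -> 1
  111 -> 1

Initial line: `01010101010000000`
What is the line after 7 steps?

step 1: 01111111110000000
step 2: 00111111110000000
step 3: 00011111110000000
step 4: 00001111110000000
step 5: 00000111110000000
step 6: 00000011110000000
step 7: 00000001110000000

00000001110000000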